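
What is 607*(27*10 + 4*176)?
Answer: 591218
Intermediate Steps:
607*(27*10 + 4*176) = 607*(270 + 704) = 607*974 = 591218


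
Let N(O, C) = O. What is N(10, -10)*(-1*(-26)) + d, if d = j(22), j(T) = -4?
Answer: 256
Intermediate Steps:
d = -4
N(10, -10)*(-1*(-26)) + d = 10*(-1*(-26)) - 4 = 10*26 - 4 = 260 - 4 = 256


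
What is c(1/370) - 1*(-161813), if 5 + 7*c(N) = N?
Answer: 419093821/2590 ≈ 1.6181e+5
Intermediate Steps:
c(N) = -5/7 + N/7
c(1/370) - 1*(-161813) = (-5/7 + (⅐)/370) - 1*(-161813) = (-5/7 + (⅐)*(1/370)) + 161813 = (-5/7 + 1/2590) + 161813 = -1849/2590 + 161813 = 419093821/2590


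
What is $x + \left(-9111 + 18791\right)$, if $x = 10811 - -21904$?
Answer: $42395$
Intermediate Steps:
$x = 32715$ ($x = 10811 + 21904 = 32715$)
$x + \left(-9111 + 18791\right) = 32715 + \left(-9111 + 18791\right) = 32715 + 9680 = 42395$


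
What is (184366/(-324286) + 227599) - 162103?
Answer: 10619625745/162143 ≈ 65495.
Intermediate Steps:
(184366/(-324286) + 227599) - 162103 = (184366*(-1/324286) + 227599) - 162103 = (-92183/162143 + 227599) - 162103 = 36903492474/162143 - 162103 = 10619625745/162143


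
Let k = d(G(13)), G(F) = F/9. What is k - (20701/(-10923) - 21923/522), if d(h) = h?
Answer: 28722977/633534 ≈ 45.338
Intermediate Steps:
G(F) = F/9 (G(F) = F*(⅑) = F/9)
k = 13/9 (k = (⅑)*13 = 13/9 ≈ 1.4444)
k - (20701/(-10923) - 21923/522) = 13/9 - (20701/(-10923) - 21923/522) = 13/9 - (20701*(-1/10923) - 21923*1/522) = 13/9 - (-20701/10923 - 21923/522) = 13/9 - 1*(-83423617/1900602) = 13/9 + 83423617/1900602 = 28722977/633534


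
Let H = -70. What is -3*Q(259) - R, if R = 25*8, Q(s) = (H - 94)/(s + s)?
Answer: -51554/259 ≈ -199.05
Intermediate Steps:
Q(s) = -82/s (Q(s) = (-70 - 94)/(s + s) = -164*1/(2*s) = -82/s)
R = 200
-3*Q(259) - R = -(-246)/259 - 1*200 = -(-246)/259 - 200 = -3*(-82/259) - 200 = 246/259 - 200 = -51554/259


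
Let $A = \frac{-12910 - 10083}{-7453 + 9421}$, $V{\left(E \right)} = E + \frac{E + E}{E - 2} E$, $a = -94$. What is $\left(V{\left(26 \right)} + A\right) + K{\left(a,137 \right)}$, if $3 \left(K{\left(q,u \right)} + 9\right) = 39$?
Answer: $\frac{146911}{1968} \approx 74.65$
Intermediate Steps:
$K{\left(q,u \right)} = 4$ ($K{\left(q,u \right)} = -9 + \frac{1}{3} \cdot 39 = -9 + 13 = 4$)
$V{\left(E \right)} = E + \frac{2 E^{2}}{-2 + E}$ ($V{\left(E \right)} = E + \frac{2 E}{-2 + E} E = E + \frac{2 E^{2}}{-2 + E}$)
$A = - \frac{22993}{1968} \approx -11.683$
$\left(V{\left(26 \right)} + A\right) + K{\left(a,137 \right)} = \left(\frac{26 \left(-2 + 3 \cdot 26\right)}{-2 + 26} - \frac{22993}{1968}\right) + 4 = \left(\frac{26 \left(-2 + 78\right)}{24} - \frac{22993}{1968}\right) + 4 = \left(26 \cdot \frac{1}{24} \cdot 76 - \frac{22993}{1968}\right) + 4 = \left(\frac{247}{3} - \frac{22993}{1968}\right) + 4 = \frac{139039}{1968} + 4 = \frac{146911}{1968}$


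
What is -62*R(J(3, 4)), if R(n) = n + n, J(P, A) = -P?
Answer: 372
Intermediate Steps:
R(n) = 2*n
-62*R(J(3, 4)) = -124*(-1*3) = -124*(-3) = -62*(-6) = 372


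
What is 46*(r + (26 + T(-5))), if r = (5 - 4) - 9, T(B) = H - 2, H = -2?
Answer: 644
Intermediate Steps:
T(B) = -4 (T(B) = -2 - 2 = -4)
r = -8 (r = 1 - 9 = -8)
46*(r + (26 + T(-5))) = 46*(-8 + (26 - 4)) = 46*(-8 + 22) = 46*14 = 644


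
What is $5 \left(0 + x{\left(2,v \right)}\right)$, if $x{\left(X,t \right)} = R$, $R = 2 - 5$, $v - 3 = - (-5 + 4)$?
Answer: $-15$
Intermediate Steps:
$v = 4$ ($v = 3 - \left(-5 + 4\right) = 3 - -1 = 3 + 1 = 4$)
$R = -3$
$x{\left(X,t \right)} = -3$
$5 \left(0 + x{\left(2,v \right)}\right) = 5 \left(0 - 3\right) = 5 \left(-3\right) = -15$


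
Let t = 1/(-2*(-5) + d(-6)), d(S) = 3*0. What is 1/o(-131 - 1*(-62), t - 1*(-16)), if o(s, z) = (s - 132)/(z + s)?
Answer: 529/2010 ≈ 0.26318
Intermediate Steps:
d(S) = 0
t = ⅒ (t = 1/(-2*(-5) + 0) = 1/(10 + 0) = 1/10 = ⅒ ≈ 0.10000)
o(s, z) = (-132 + s)/(s + z)
1/o(-131 - 1*(-62), t - 1*(-16)) = 1/((-132 + (-131 - 1*(-62)))/((-131 - 1*(-62)) + (⅒ - 1*(-16)))) = 1/((-132 + (-131 + 62))/((-131 + 62) + (⅒ + 16))) = 1/((-132 - 69)/(-69 + 161/10)) = 1/(-201/(-529/10)) = 1/(-10/529*(-201)) = 1/(2010/529) = 529/2010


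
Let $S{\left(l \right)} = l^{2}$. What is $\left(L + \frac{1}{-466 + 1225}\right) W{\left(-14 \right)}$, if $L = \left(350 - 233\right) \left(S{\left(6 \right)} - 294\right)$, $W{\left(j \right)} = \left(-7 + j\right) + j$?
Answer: $\frac{801891055}{759} \approx 1.0565 \cdot 10^{6}$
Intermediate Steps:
$W{\left(j \right)} = -7 + 2 j$
$L = -30186$ ($L = \left(350 - 233\right) \left(6^{2} - 294\right) = 117 \left(36 - 294\right) = 117 \left(-258\right) = -30186$)
$\left(L + \frac{1}{-466 + 1225}\right) W{\left(-14 \right)} = \left(-30186 + \frac{1}{-466 + 1225}\right) \left(-7 + 2 \left(-14\right)\right) = \left(-30186 + \frac{1}{759}\right) \left(-7 - 28\right) = \left(-30186 + \frac{1}{759}\right) \left(-35\right) = \left(- \frac{22911173}{759}\right) \left(-35\right) = \frac{801891055}{759}$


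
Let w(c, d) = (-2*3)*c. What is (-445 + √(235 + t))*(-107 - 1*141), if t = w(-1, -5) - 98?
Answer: 110360 - 248*√143 ≈ 1.0739e+5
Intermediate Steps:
w(c, d) = -6*c
t = -92 (t = -6*(-1) - 98 = 6 - 98 = -92)
(-445 + √(235 + t))*(-107 - 1*141) = (-445 + √(235 - 92))*(-107 - 1*141) = (-445 + √143)*(-107 - 141) = (-445 + √143)*(-248) = 110360 - 248*√143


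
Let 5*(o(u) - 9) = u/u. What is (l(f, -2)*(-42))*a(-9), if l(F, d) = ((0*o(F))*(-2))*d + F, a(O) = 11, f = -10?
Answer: 4620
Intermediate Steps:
o(u) = 46/5 (o(u) = 9 + (u/u)/5 = 9 + (⅕)*1 = 9 + ⅕ = 46/5)
l(F, d) = F (l(F, d) = ((0*(46/5))*(-2))*d + F = (0*(-2))*d + F = 0*d + F = 0 + F = F)
(l(f, -2)*(-42))*a(-9) = -10*(-42)*11 = 420*11 = 4620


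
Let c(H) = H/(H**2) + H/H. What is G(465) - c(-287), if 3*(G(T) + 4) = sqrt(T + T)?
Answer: -1434/287 + sqrt(930)/3 ≈ 5.1688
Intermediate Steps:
G(T) = -4 + sqrt(2)*sqrt(T)/3 (G(T) = -4 + sqrt(T + T)/3 = -4 + sqrt(2*T)/3 = -4 + (sqrt(2)*sqrt(T))/3 = -4 + sqrt(2)*sqrt(T)/3)
c(H) = 1 + 1/H (c(H) = H/H**2 + 1 = 1/H + 1 = 1 + 1/H)
G(465) - c(-287) = (-4 + sqrt(2)*sqrt(465)/3) - (1 - 287)/(-287) = (-4 + sqrt(930)/3) - (-1)*(-286)/287 = (-4 + sqrt(930)/3) - 1*286/287 = (-4 + sqrt(930)/3) - 286/287 = -1434/287 + sqrt(930)/3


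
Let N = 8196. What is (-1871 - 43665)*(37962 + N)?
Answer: -2101850688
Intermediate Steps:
(-1871 - 43665)*(37962 + N) = (-1871 - 43665)*(37962 + 8196) = -45536*46158 = -2101850688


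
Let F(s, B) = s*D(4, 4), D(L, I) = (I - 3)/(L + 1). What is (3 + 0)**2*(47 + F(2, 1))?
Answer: 2133/5 ≈ 426.60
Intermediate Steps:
D(L, I) = (-3 + I)/(1 + L)
F(s, B) = s/5 (F(s, B) = s*((-3 + 4)/(1 + 4)) = s*(1/5) = s/5)
(3 + 0)**2*(47 + F(2, 1)) = (3 + 0)**2*(47 + (1/5)*2) = 3**2*(47 + 2/5) = 9*(237/5) = 2133/5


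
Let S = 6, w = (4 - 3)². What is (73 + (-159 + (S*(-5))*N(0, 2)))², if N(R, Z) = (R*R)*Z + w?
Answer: 13456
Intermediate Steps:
w = 1 (w = 1² = 1)
N(R, Z) = 1 + Z*R² (N(R, Z) = (R*R)*Z + 1 = R²*Z + 1 = Z*R² + 1 = 1 + Z*R²)
(73 + (-159 + (S*(-5))*N(0, 2)))² = (73 + (-159 + (6*(-5))*(1 + 2*0²)))² = (73 + (-159 - 30*(1 + 2*0)))² = (73 + (-159 - 30*(1 + 0)))² = (73 + (-159 - 30*1))² = (73 + (-159 - 30))² = (73 - 189)² = (-116)² = 13456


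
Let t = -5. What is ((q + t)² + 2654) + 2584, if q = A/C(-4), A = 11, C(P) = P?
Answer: 84769/16 ≈ 5298.1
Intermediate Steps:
q = -11/4 (q = 11/(-4) = 11*(-¼) = -11/4 ≈ -2.7500)
((q + t)² + 2654) + 2584 = ((-11/4 - 5)² + 2654) + 2584 = ((-31/4)² + 2654) + 2584 = (961/16 + 2654) + 2584 = 43425/16 + 2584 = 84769/16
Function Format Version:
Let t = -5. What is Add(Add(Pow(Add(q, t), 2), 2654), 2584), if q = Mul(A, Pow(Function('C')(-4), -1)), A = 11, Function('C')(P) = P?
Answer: Rational(84769, 16) ≈ 5298.1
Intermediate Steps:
q = Rational(-11, 4) (q = Mul(11, Pow(-4, -1)) = Mul(11, Rational(-1, 4)) = Rational(-11, 4) ≈ -2.7500)
Add(Add(Pow(Add(q, t), 2), 2654), 2584) = Add(Add(Pow(Add(Rational(-11, 4), -5), 2), 2654), 2584) = Add(Add(Pow(Rational(-31, 4), 2), 2654), 2584) = Add(Add(Rational(961, 16), 2654), 2584) = Add(Rational(43425, 16), 2584) = Rational(84769, 16)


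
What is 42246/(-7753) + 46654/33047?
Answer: -1034395100/256213391 ≈ -4.0372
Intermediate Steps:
42246/(-7753) + 46654/33047 = 42246*(-1/7753) + 46654*(1/33047) = -42246/7753 + 46654/33047 = -1034395100/256213391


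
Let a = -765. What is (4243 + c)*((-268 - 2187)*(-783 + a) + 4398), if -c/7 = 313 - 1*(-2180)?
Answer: -50252979504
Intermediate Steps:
c = -17451 (c = -7*(313 - 1*(-2180)) = -7*(313 + 2180) = -7*2493 = -17451)
(4243 + c)*((-268 - 2187)*(-783 + a) + 4398) = (4243 - 17451)*((-268 - 2187)*(-783 - 765) + 4398) = -13208*(-2455*(-1548) + 4398) = -13208*(3800340 + 4398) = -13208*3804738 = -50252979504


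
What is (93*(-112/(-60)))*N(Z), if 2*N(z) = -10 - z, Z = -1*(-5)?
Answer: -1302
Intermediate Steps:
Z = 5
N(z) = -5 - z/2 (N(z) = (-10 - z)/2 = -5 - z/2)
(93*(-112/(-60)))*N(Z) = (93*(-112/(-60)))*(-5 - ½*5) = (93*(-112*(-1/60)))*(-5 - 5/2) = (93*(28/15))*(-15/2) = (868/5)*(-15/2) = -1302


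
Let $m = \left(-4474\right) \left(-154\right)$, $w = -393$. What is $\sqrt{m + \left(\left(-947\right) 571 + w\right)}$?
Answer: $\sqrt{147866} \approx 384.53$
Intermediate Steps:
$m = 688996$
$\sqrt{m + \left(\left(-947\right) 571 + w\right)} = \sqrt{688996 - 541130} = \sqrt{147866}$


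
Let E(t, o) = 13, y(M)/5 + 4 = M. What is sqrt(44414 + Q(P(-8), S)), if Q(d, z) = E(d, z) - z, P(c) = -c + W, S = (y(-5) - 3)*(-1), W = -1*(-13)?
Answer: 3*sqrt(4931) ≈ 210.66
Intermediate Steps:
W = 13
y(M) = -20 + 5*M
S = 48 (S = ((-20 + 5*(-5)) - 3)*(-1) = ((-20 - 25) - 3)*(-1) = (-45 - 3)*(-1) = -48*(-1) = 48)
P(c) = 13 - c (P(c) = -c + 13 = 13 - c)
Q(d, z) = 13 - z
sqrt(44414 + Q(P(-8), S)) = sqrt(44414 + (13 - 1*48)) = sqrt(44414 + (13 - 48)) = sqrt(44414 - 35) = sqrt(44379) = 3*sqrt(4931)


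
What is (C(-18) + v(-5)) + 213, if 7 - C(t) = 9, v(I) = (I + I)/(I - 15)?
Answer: 423/2 ≈ 211.50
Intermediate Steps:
v(I) = 2*I/(-15 + I) (v(I) = (2*I)/(-15 + I) = 2*I/(-15 + I))
C(t) = -2 (C(t) = 7 - 1*9 = 7 - 9 = -2)
(C(-18) + v(-5)) + 213 = (-2 + 2*(-5)/(-15 - 5)) + 213 = (-2 + 2*(-5)/(-20)) + 213 = (-2 + 2*(-5)*(-1/20)) + 213 = (-2 + ½) + 213 = -3/2 + 213 = 423/2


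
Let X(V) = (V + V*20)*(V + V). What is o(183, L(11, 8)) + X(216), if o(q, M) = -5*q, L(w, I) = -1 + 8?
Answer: 1958637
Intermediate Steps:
L(w, I) = 7
X(V) = 42*V² (X(V) = (V + 20*V)*(2*V) = (21*V)*(2*V) = 42*V²)
o(183, L(11, 8)) + X(216) = -5*183 + 42*216² = -915 + 42*46656 = -915 + 1959552 = 1958637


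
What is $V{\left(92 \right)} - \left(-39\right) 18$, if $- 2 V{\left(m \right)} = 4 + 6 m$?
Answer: $424$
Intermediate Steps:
$V{\left(m \right)} = -2 - 3 m$ ($V{\left(m \right)} = - \frac{4 + 6 m}{2} = -2 - 3 m$)
$V{\left(92 \right)} - \left(-39\right) 18 = \left(-2 - 276\right) - \left(-39\right) 18 = \left(-2 - 276\right) - -702 = -278 + 702 = 424$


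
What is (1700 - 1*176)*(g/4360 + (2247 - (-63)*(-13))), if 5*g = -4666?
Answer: 5929452327/2725 ≈ 2.1759e+6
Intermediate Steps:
g = -4666/5 (g = (⅕)*(-4666) = -4666/5 ≈ -933.20)
(1700 - 1*176)*(g/4360 + (2247 - (-63)*(-13))) = (1700 - 1*176)*(-4666/5/4360 + (2247 - (-63)*(-13))) = (1700 - 176)*(-4666/5*1/4360 + (2247 - 1*819)) = 1524*(-2333/10900 + (2247 - 819)) = 1524*(-2333/10900 + 1428) = 1524*(15562867/10900) = 5929452327/2725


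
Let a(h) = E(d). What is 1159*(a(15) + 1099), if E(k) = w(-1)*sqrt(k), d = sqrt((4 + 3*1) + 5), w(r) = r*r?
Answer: 1273741 + 1159*sqrt(2)*3**(1/4) ≈ 1.2759e+6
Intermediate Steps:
w(r) = r**2
d = 2*sqrt(3) (d = sqrt((4 + 3) + 5) = sqrt(7 + 5) = sqrt(12) = 2*sqrt(3) ≈ 3.4641)
E(k) = sqrt(k) (E(k) = (-1)**2*sqrt(k) = 1*sqrt(k) = sqrt(k))
a(h) = sqrt(2)*3**(1/4) (a(h) = sqrt(2*sqrt(3)) = sqrt(2)*3**(1/4))
1159*(a(15) + 1099) = 1159*(sqrt(2)*3**(1/4) + 1099) = 1159*(1099 + sqrt(2)*3**(1/4)) = 1273741 + 1159*sqrt(2)*3**(1/4)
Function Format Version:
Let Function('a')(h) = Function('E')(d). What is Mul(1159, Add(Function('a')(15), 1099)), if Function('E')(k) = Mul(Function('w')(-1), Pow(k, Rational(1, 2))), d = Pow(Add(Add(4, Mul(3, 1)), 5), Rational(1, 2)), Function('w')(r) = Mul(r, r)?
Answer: Add(1273741, Mul(1159, Pow(2, Rational(1, 2)), Pow(3, Rational(1, 4)))) ≈ 1.2759e+6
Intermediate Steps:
Function('w')(r) = Pow(r, 2)
d = Mul(2, Pow(3, Rational(1, 2))) (d = Pow(Add(Add(4, 3), 5), Rational(1, 2)) = Pow(Add(7, 5), Rational(1, 2)) = Pow(12, Rational(1, 2)) = Mul(2, Pow(3, Rational(1, 2))) ≈ 3.4641)
Function('E')(k) = Pow(k, Rational(1, 2)) (Function('E')(k) = Mul(Pow(-1, 2), Pow(k, Rational(1, 2))) = Mul(1, Pow(k, Rational(1, 2))) = Pow(k, Rational(1, 2)))
Function('a')(h) = Mul(Pow(2, Rational(1, 2)), Pow(3, Rational(1, 4))) (Function('a')(h) = Pow(Mul(2, Pow(3, Rational(1, 2))), Rational(1, 2)) = Mul(Pow(2, Rational(1, 2)), Pow(3, Rational(1, 4))))
Mul(1159, Add(Function('a')(15), 1099)) = Mul(1159, Add(Mul(Pow(2, Rational(1, 2)), Pow(3, Rational(1, 4))), 1099)) = Mul(1159, Add(1099, Mul(Pow(2, Rational(1, 2)), Pow(3, Rational(1, 4))))) = Add(1273741, Mul(1159, Pow(2, Rational(1, 2)), Pow(3, Rational(1, 4))))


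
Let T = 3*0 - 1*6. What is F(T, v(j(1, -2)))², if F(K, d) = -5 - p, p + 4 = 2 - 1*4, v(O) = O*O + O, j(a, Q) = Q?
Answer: 1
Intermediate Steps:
v(O) = O + O² (v(O) = O² + O = O + O²)
p = -6 (p = -4 + (2 - 1*4) = -4 + (2 - 4) = -4 - 2 = -6)
T = -6 (T = 0 - 6 = -6)
F(K, d) = 1 (F(K, d) = -5 - 1*(-6) = -5 + 6 = 1)
F(T, v(j(1, -2)))² = 1² = 1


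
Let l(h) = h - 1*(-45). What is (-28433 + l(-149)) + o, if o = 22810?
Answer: -5727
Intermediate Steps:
l(h) = 45 + h (l(h) = h + 45 = 45 + h)
(-28433 + l(-149)) + o = (-28433 + (45 - 149)) + 22810 = (-28433 - 104) + 22810 = -28537 + 22810 = -5727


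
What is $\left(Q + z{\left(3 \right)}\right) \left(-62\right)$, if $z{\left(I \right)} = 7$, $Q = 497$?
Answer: $-31248$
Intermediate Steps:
$\left(Q + z{\left(3 \right)}\right) \left(-62\right) = \left(497 + 7\right) \left(-62\right) = 504 \left(-62\right) = -31248$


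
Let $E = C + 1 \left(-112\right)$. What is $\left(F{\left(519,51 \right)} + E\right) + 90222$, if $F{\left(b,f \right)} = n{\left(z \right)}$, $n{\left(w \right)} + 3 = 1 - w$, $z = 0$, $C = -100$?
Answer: $90008$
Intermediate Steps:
$n{\left(w \right)} = -2 - w$ ($n{\left(w \right)} = -3 - \left(-1 + w\right) = -2 - w$)
$F{\left(b,f \right)} = -2$ ($F{\left(b,f \right)} = -2 - 0 = -2 + 0 = -2$)
$E = -212$ ($E = -100 + 1 \left(-112\right) = -100 - 112 = -212$)
$\left(F{\left(519,51 \right)} + E\right) + 90222 = \left(-2 - 212\right) + 90222 = -214 + 90222 = 90008$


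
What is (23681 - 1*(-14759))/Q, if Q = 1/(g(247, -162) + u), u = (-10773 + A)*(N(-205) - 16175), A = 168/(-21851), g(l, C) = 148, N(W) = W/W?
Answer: 146355643469964080/21851 ≈ 6.6979e+12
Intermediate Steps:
N(W) = 1
A = -168/21851 (A = 168*(-1/21851) = -168/21851 ≈ -0.0076884)
u = 3807375628434/21851 (u = (-10773 - 168/21851)*(1 - 16175) = -235400991/21851*(-16174) = 3807375628434/21851 ≈ 1.7424e+8)
Q = 21851/3807378862382 (Q = 1/(148 + 3807375628434/21851) = 1/(3807378862382/21851) = 21851/3807378862382 ≈ 5.7391e-9)
(23681 - 1*(-14759))/Q = (23681 - 1*(-14759))/(21851/3807378862382) = (23681 + 14759)*(3807378862382/21851) = 38440*(3807378862382/21851) = 146355643469964080/21851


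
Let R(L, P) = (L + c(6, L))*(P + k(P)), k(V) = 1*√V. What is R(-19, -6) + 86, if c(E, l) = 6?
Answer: 164 - 13*I*√6 ≈ 164.0 - 31.843*I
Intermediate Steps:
k(V) = √V
R(L, P) = (6 + L)*(P + √P) (R(L, P) = (L + 6)*(P + √P) = (6 + L)*(P + √P))
R(-19, -6) + 86 = (6*(-6) + 6*√(-6) - 19*(-6) - 19*I*√6) + 86 = (-36 + 6*(I*√6) + 114 - 19*I*√6) + 86 = (-36 + 6*I*√6 + 114 - 19*I*√6) + 86 = (78 - 13*I*√6) + 86 = 164 - 13*I*√6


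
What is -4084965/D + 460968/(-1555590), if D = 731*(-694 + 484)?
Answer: 69819638963/2653318010 ≈ 26.314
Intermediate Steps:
D = -153510 (D = 731*(-210) = -153510)
-4084965/D + 460968/(-1555590) = -4084965/(-153510) + 460968/(-1555590) = -4084965*(-1/153510) + 460968*(-1/1555590) = 272331/10234 - 76828/259265 = 69819638963/2653318010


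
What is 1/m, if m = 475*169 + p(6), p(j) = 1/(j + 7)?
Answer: 13/1043576 ≈ 1.2457e-5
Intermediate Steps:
p(j) = 1/(7 + j)
m = 1043576/13 (m = 475*169 + 1/(7 + 6) = 80275 + 1/13 = 1043576/13 ≈ 80275.)
1/m = 1/(1043576/13) = 13/1043576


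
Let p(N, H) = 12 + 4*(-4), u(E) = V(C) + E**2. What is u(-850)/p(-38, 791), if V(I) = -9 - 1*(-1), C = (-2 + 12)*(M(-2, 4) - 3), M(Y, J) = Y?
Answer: -180623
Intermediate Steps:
C = -50 (C = (-2 + 12)*(-2 - 3) = 10*(-5) = -50)
V(I) = -8 (V(I) = -9 + 1 = -8)
u(E) = -8 + E**2
p(N, H) = -4 (p(N, H) = 12 - 16 = -4)
u(-850)/p(-38, 791) = (-8 + (-850)**2)/(-4) = (-8 + 722500)*(-1/4) = 722492*(-1/4) = -180623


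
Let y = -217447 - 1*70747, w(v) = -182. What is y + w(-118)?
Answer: -288376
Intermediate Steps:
y = -288194 (y = -217447 - 70747 = -288194)
y + w(-118) = -288194 - 182 = -288376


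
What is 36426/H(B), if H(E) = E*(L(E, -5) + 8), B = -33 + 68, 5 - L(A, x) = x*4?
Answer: 12142/385 ≈ 31.538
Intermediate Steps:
L(A, x) = 5 - 4*x (L(A, x) = 5 - x*4 = 5 - 4*x)
B = 35
H(E) = 33*E (H(E) = E*((5 - 4*(-5)) + 8) = E*((5 + 20) + 8) = E*(25 + 8) = E*33 = 33*E)
36426/H(B) = 36426/((33*35)) = 36426/1155 = 36426*(1/1155) = 12142/385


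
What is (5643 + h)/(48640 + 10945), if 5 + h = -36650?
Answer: -31012/59585 ≈ -0.52047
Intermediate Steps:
h = -36655 (h = -5 - 36650 = -36655)
(5643 + h)/(48640 + 10945) = (5643 - 36655)/(48640 + 10945) = -31012/59585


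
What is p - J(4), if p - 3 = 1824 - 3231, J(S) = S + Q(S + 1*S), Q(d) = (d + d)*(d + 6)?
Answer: -1632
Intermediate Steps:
Q(d) = 2*d*(6 + d) (Q(d) = (2*d)*(6 + d) = 2*d*(6 + d))
J(S) = S + 4*S*(6 + 2*S) (J(S) = S + 2*(S + 1*S)*(6 + (S + 1*S)) = S + 2*(S + S)*(6 + (S + S)) = S + 2*(2*S)*(6 + 2*S) = S + 4*S*(6 + 2*S))
p = -1404 (p = 3 + (1824 - 3231) = 3 - 1407 = -1404)
p - J(4) = -1404 - 4*(25 + 8*4) = -1404 - 4*(25 + 32) = -1404 - 4*57 = -1404 - 1*228 = -1404 - 228 = -1632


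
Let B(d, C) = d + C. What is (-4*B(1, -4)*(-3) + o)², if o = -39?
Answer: 5625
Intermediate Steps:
B(d, C) = C + d
(-4*B(1, -4)*(-3) + o)² = (-4*(-4 + 1)*(-3) - 39)² = (-4*(-3)*(-3) - 39)² = (12*(-3) - 39)² = (-36 - 39)² = (-75)² = 5625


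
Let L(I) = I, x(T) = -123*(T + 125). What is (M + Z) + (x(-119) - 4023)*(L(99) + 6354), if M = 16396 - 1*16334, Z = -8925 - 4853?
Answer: -30736449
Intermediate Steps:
x(T) = -15375 - 123*T (x(T) = -123*(125 + T) = -15375 - 123*T)
Z = -13778
M = 62 (M = 16396 - 16334 = 62)
(M + Z) + (x(-119) - 4023)*(L(99) + 6354) = (62 - 13778) + ((-15375 - 123*(-119)) - 4023)*(99 + 6354) = -13716 + ((-15375 + 14637) - 4023)*6453 = -13716 + (-738 - 4023)*6453 = -13716 - 4761*6453 = -13716 - 30722733 = -30736449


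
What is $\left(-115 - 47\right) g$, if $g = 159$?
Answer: $-25758$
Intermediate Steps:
$\left(-115 - 47\right) g = \left(-115 - 47\right) 159 = \left(-162\right) 159 = -25758$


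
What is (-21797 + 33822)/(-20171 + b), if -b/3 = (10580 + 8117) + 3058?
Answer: -925/6572 ≈ -0.14075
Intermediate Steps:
b = -65265 (b = -3*((10580 + 8117) + 3058) = -3*(18697 + 3058) = -3*21755 = -65265)
(-21797 + 33822)/(-20171 + b) = (-21797 + 33822)/(-20171 - 65265) = 12025/(-85436) = 12025*(-1/85436) = -925/6572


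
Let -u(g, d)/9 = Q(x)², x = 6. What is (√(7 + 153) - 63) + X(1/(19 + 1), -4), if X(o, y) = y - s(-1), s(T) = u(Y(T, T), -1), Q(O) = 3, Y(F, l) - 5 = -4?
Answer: 14 + 4*√10 ≈ 26.649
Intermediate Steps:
Y(F, l) = 1 (Y(F, l) = 5 - 4 = 1)
u(g, d) = -81 (u(g, d) = -9*3² = -9*9 = -81)
s(T) = -81
X(o, y) = 81 + y (X(o, y) = y - 1*(-81) = y + 81 = 81 + y)
(√(7 + 153) - 63) + X(1/(19 + 1), -4) = (√(7 + 153) - 63) + (81 - 4) = (√160 - 63) + 77 = (4*√10 - 63) + 77 = (-63 + 4*√10) + 77 = 14 + 4*√10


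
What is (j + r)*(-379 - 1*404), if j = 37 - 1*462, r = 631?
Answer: -161298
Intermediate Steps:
j = -425 (j = 37 - 462 = -425)
(j + r)*(-379 - 1*404) = (-425 + 631)*(-379 - 1*404) = 206*(-379 - 404) = 206*(-783) = -161298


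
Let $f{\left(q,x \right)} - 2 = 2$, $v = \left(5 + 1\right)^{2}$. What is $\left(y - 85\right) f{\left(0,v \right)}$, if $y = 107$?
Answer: $88$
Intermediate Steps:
$v = 36$ ($v = 6^{2} = 36$)
$f{\left(q,x \right)} = 4$ ($f{\left(q,x \right)} = 2 + 2 = 4$)
$\left(y - 85\right) f{\left(0,v \right)} = \left(107 - 85\right) 4 = 22 \cdot 4 = 88$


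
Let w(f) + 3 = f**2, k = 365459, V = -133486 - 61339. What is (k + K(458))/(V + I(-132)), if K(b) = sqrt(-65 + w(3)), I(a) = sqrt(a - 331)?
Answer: (sqrt(59) - 365459*I)/(sqrt(463) + 194825*I) ≈ -1.8758 - 0.0002466*I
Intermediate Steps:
V = -194825
w(f) = -3 + f**2
I(a) = sqrt(-331 + a)
K(b) = I*sqrt(59) (K(b) = sqrt(-65 + (-3 + 3**2)) = sqrt(-65 + (-3 + 9)) = sqrt(-65 + 6) = sqrt(-59) = I*sqrt(59))
(k + K(458))/(V + I(-132)) = (365459 + I*sqrt(59))/(-194825 + sqrt(-331 - 132)) = (365459 + I*sqrt(59))/(-194825 + sqrt(-463)) = (365459 + I*sqrt(59))/(-194825 + I*sqrt(463))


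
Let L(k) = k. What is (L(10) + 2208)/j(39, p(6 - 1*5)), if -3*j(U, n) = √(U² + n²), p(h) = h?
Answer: -3327*√1522/761 ≈ -170.56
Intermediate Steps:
j(U, n) = -√(U² + n²)/3
(L(10) + 2208)/j(39, p(6 - 1*5)) = (10 + 2208)/((-√(39² + (6 - 1*5)²)/3)) = 2218/((-√(1521 + (6 - 5)²)/3)) = 2218/((-√(1521 + 1²)/3)) = 2218/((-√(1521 + 1)/3)) = 2218/((-√1522/3)) = 2218*(-3*√1522/1522) = -3327*√1522/761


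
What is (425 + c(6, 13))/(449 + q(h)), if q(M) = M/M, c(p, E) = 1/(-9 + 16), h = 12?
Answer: 496/525 ≈ 0.94476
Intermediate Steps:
c(p, E) = ⅐ (c(p, E) = 1/7 = ⅐)
q(M) = 1
(425 + c(6, 13))/(449 + q(h)) = (425 + ⅐)/(449 + 1) = (2976/7)/450 = (2976/7)*(1/450) = 496/525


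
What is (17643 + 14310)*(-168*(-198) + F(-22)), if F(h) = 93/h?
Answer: 23380489395/22 ≈ 1.0627e+9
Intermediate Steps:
(17643 + 14310)*(-168*(-198) + F(-22)) = (17643 + 14310)*(-168*(-198) + 93/(-22)) = 31953*(33264 + 93*(-1/22)) = 31953*(33264 - 93/22) = 31953*(731715/22) = 23380489395/22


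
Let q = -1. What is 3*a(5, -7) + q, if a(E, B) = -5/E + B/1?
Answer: -25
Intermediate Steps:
a(E, B) = B - 5/E (a(E, B) = -5/E + B*1 = -5/E + B = B - 5/E)
3*a(5, -7) + q = 3*(-7 - 5/5) - 1 = 3*(-7 - 5*1/5) - 1 = 3*(-7 - 1) - 1 = 3*(-8) - 1 = -24 - 1 = -25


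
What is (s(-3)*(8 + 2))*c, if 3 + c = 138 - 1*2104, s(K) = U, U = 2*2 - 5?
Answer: 19690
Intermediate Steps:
U = -1 (U = 4 - 5 = -1)
s(K) = -1
c = -1969 (c = -3 + (138 - 1*2104) = -3 + (138 - 2104) = -3 - 1966 = -1969)
(s(-3)*(8 + 2))*c = -(8 + 2)*(-1969) = -1*10*(-1969) = -10*(-1969) = 19690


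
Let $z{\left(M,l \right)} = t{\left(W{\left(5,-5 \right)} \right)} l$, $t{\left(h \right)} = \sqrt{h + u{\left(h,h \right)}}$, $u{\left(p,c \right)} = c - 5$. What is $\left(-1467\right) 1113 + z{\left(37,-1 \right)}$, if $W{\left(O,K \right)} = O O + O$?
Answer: $-1632771 - \sqrt{55} \approx -1.6328 \cdot 10^{6}$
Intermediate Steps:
$u{\left(p,c \right)} = -5 + c$
$W{\left(O,K \right)} = O + O^{2}$ ($W{\left(O,K \right)} = O^{2} + O = O + O^{2}$)
$t{\left(h \right)} = \sqrt{-5 + 2 h}$ ($t{\left(h \right)} = \sqrt{h + \left(-5 + h\right)} = \sqrt{-5 + 2 h}$)
$z{\left(M,l \right)} = l \sqrt{55}$ ($z{\left(M,l \right)} = \sqrt{-5 + 2 \cdot 5 \left(1 + 5\right)} l = \sqrt{-5 + 2 \cdot 5 \cdot 6} l = \sqrt{-5 + 2 \cdot 30} l = \sqrt{-5 + 60} l = \sqrt{55} l = l \sqrt{55}$)
$\left(-1467\right) 1113 + z{\left(37,-1 \right)} = \left(-1467\right) 1113 - \sqrt{55} = -1632771 - \sqrt{55}$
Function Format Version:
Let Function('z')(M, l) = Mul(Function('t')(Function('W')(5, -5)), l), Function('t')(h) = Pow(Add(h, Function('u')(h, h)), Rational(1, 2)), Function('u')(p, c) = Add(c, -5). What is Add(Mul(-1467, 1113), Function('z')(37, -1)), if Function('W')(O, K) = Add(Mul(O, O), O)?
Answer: Add(-1632771, Mul(-1, Pow(55, Rational(1, 2)))) ≈ -1.6328e+6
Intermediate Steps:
Function('u')(p, c) = Add(-5, c)
Function('W')(O, K) = Add(O, Pow(O, 2)) (Function('W')(O, K) = Add(Pow(O, 2), O) = Add(O, Pow(O, 2)))
Function('t')(h) = Pow(Add(-5, Mul(2, h)), Rational(1, 2)) (Function('t')(h) = Pow(Add(h, Add(-5, h)), Rational(1, 2)) = Pow(Add(-5, Mul(2, h)), Rational(1, 2)))
Function('z')(M, l) = Mul(l, Pow(55, Rational(1, 2))) (Function('z')(M, l) = Mul(Pow(Add(-5, Mul(2, Mul(5, Add(1, 5)))), Rational(1, 2)), l) = Mul(Pow(Add(-5, Mul(2, Mul(5, 6))), Rational(1, 2)), l) = Mul(Pow(Add(-5, Mul(2, 30)), Rational(1, 2)), l) = Mul(Pow(Add(-5, 60), Rational(1, 2)), l) = Mul(Pow(55, Rational(1, 2)), l) = Mul(l, Pow(55, Rational(1, 2))))
Add(Mul(-1467, 1113), Function('z')(37, -1)) = Add(Mul(-1467, 1113), Mul(-1, Pow(55, Rational(1, 2)))) = Add(-1632771, Mul(-1, Pow(55, Rational(1, 2))))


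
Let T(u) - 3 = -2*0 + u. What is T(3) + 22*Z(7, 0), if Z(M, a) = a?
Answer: 6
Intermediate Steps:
T(u) = 3 + u (T(u) = 3 + (-2*0 + u) = 3 + (0 + u) = 3 + u)
T(3) + 22*Z(7, 0) = (3 + 3) + 22*0 = 6 + 0 = 6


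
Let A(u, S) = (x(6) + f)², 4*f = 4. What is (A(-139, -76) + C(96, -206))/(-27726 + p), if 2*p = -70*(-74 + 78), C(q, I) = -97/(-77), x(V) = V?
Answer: -1935/1072841 ≈ -0.0018036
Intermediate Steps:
f = 1 (f = (¼)*4 = 1)
A(u, S) = 49 (A(u, S) = (6 + 1)² = 7² = 49)
C(q, I) = 97/77 (C(q, I) = -97*(-1/77) = 97/77)
p = -140 (p = (-70*(-74 + 78))/2 = (-70*4)/2 = (½)*(-280) = -140)
(A(-139, -76) + C(96, -206))/(-27726 + p) = (49 + 97/77)/(-27726 - 140) = (3870/77)/(-27866) = (3870/77)*(-1/27866) = -1935/1072841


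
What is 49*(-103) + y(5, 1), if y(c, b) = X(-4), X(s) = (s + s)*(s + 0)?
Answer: -5015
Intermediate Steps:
X(s) = 2*s² (X(s) = (2*s)*s = 2*s²)
y(c, b) = 32 (y(c, b) = 2*(-4)² = 2*16 = 32)
49*(-103) + y(5, 1) = 49*(-103) + 32 = -5047 + 32 = -5015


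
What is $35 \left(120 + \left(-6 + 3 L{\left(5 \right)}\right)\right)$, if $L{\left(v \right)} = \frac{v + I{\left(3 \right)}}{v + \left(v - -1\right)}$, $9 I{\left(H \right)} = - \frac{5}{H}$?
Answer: $\frac{399560}{99} \approx 4036.0$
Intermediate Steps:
$I{\left(H \right)} = - \frac{5}{9 H}$ ($I{\left(H \right)} = \frac{\left(-5\right) \frac{1}{H}}{9} = - \frac{5}{9 H}$)
$L{\left(v \right)} = \frac{- \frac{5}{27} + v}{1 + 2 v}$ ($L{\left(v \right)} = \frac{v - \frac{5}{9 \cdot 3}}{v + \left(v - -1\right)} = \frac{v - \frac{5}{27}}{v + \left(v + 1\right)} = \frac{v - \frac{5}{27}}{v + \left(1 + v\right)} = \frac{- \frac{5}{27} + v}{1 + 2 v}$)
$35 \left(120 + \left(-6 + 3 L{\left(5 \right)}\right)\right) = 35 \left(120 - \left(6 - 3 \frac{-5 + 27 \cdot 5}{27 \left(1 + 2 \cdot 5\right)}\right)\right) = 35 \left(120 - \left(6 - 3 \frac{-5 + 135}{27 \left(1 + 10\right)}\right)\right) = 35 \left(120 - \left(6 - 3 \cdot \frac{1}{27} \cdot \frac{1}{11} \cdot 130\right)\right) = 35 \left(120 + \left(-6 + 3 \cdot \frac{130}{297}\right)\right) = 35 \left(120 + \left(-6 + \frac{130}{99}\right)\right) = 35 \left(120 - \frac{464}{99}\right) = 35 \cdot \frac{11416}{99} = \frac{399560}{99}$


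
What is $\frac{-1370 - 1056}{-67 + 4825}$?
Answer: $- \frac{1213}{2379} \approx -0.50988$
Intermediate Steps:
$\frac{-1370 - 1056}{-67 + 4825} = - \frac{2426}{4758} = \left(-2426\right) \frac{1}{4758} = - \frac{1213}{2379}$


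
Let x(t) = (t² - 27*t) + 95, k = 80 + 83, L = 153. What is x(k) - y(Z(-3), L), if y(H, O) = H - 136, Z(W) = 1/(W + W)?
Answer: 134395/6 ≈ 22399.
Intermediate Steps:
k = 163
Z(W) = 1/(2*W)
y(H, O) = -136 + H
x(t) = 95 + t² - 27*t
x(k) - y(Z(-3), L) = (95 + 163² - 27*163) - (-136 + (½)/(-3)) = (95 + 26569 - 4401) - (-136 + (½)*(-⅓)) = 22263 - (-136 - ⅙) = 22263 - 1*(-817/6) = 22263 + 817/6 = 134395/6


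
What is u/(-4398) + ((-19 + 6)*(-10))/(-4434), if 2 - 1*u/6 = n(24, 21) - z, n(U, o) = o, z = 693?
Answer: -1541903/1625061 ≈ -0.94883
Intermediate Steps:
u = 4044 (u = 12 - 6*(21 - 1*693) = 12 - 6*(21 - 693) = 12 - 6*(-672) = 12 + 4032 = 4044)
u/(-4398) + ((-19 + 6)*(-10))/(-4434) = 4044/(-4398) + ((-19 + 6)*(-10))/(-4434) = 4044*(-1/4398) - 13*(-10)*(-1/4434) = -674/733 + 130*(-1/4434) = -674/733 - 65/2217 = -1541903/1625061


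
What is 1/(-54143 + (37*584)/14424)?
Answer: -1803/97617128 ≈ -1.8470e-5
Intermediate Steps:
1/(-54143 + (37*584)/14424) = 1/(-54143 + 21608*(1/14424)) = 1/(-54143 + 2701/1803) = 1/(-97617128/1803) = -1803/97617128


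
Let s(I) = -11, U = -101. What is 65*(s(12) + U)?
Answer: -7280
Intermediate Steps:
65*(s(12) + U) = 65*(-11 - 101) = 65*(-112) = -7280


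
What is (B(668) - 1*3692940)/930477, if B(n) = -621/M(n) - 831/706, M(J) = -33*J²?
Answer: -2132904697994067/537408712878928 ≈ -3.9689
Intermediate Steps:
B(n) = -831/706 + 207/(11*n²) (B(n) = -621*(-1/(33*n²)) - 831/706 = -(-207)/(11*n²) - 831*1/706 = 207/(11*n²) - 831/706 = -831/706 + 207/(11*n²))
(B(668) - 1*3692940)/930477 = ((-831/706 + (207/11)/668²) - 1*3692940)/930477 = ((-831/706 + (207/11)*(1/446224)) - 3692940)*(1/930477) = ((-831/706 + 207/4908464) - 3692940)*(1/930477) = (-2039393721/1732687792 - 3692940)*(1/930477) = -6398714093982201/1732687792*1/930477 = -2132904697994067/537408712878928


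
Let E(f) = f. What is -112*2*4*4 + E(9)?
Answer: -3575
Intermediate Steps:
-112*2*4*4 + E(9) = -112*2*4*4 + 9 = -896*4 + 9 = -112*32 + 9 = -3584 + 9 = -3575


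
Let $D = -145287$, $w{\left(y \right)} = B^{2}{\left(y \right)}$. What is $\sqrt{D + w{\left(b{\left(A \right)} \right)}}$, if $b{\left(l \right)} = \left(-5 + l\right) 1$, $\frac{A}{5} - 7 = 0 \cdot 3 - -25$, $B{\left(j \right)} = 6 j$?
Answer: $3 \sqrt{79957} \approx 848.3$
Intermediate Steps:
$A = 160$ ($A = 35 + 5 \left(0 \cdot 3 - -25\right) = 35 + 5 \left(0 + 25\right) = 35 + 5 \cdot 25 = 35 + 125 = 160$)
$b{\left(l \right)} = -5 + l$
$w{\left(y \right)} = 36 y^{2}$ ($w{\left(y \right)} = \left(6 y\right)^{2} = 36 y^{2}$)
$\sqrt{D + w{\left(b{\left(A \right)} \right)}} = \sqrt{-145287 + 36 \left(-5 + 160\right)^{2}} = \sqrt{-145287 + 36 \cdot 155^{2}} = \sqrt{-145287 + 36 \cdot 24025} = \sqrt{-145287 + 864900} = \sqrt{719613} = 3 \sqrt{79957}$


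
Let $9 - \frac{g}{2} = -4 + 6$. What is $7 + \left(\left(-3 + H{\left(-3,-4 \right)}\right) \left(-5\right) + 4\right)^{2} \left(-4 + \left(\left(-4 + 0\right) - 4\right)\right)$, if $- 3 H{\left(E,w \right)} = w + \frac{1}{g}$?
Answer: $- \frac{272500}{147} \approx -1853.7$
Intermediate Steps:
$g = 14$ ($g = 18 - 2 \left(-4 + 6\right) = 18 - 4 = 14$)
$H{\left(E,w \right)} = - \frac{1}{42} - \frac{w}{3}$ ($H{\left(E,w \right)} = - \frac{w + \frac{1}{14}}{3} = - \frac{\frac{1}{14} + w}{3} = - \frac{1}{42} - \frac{w}{3}$)
$7 + \left(\left(-3 + H{\left(-3,-4 \right)}\right) \left(-5\right) + 4\right)^{2} \left(-4 + \left(\left(-4 + 0\right) - 4\right)\right) = 7 + \left(\left(-3 - - \frac{55}{42}\right) \left(-5\right) + 4\right)^{2} \left(-4 + \left(\left(-4 + 0\right) - 4\right)\right) = 7 + \left(\left(-3 + \left(- \frac{1}{42} + \frac{4}{3}\right)\right) \left(-5\right) + 4\right)^{2} \left(-4 - 8\right) = 7 + \left(\left(-3 + \frac{55}{42}\right) \left(-5\right) + 4\right)^{2} \left(-4 - 8\right) = 7 + \left(\left(- \frac{71}{42}\right) \left(-5\right) + 4\right)^{2} \left(-12\right) = 7 + \left(\frac{355}{42} + 4\right)^{2} \left(-12\right) = 7 + \left(\frac{523}{42}\right)^{2} \left(-12\right) = 7 + \frac{273529}{1764} \left(-12\right) = 7 - \frac{273529}{147} = - \frac{272500}{147}$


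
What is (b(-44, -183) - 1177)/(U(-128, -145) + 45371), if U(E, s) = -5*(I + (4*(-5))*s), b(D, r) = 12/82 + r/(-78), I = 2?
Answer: -1252025/32897826 ≈ -0.038058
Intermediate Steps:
b(D, r) = 6/41 - r/78 (b(D, r) = 12*(1/82) + r*(-1/78) = 6/41 - r/78)
U(E, s) = -10 + 100*s (U(E, s) = -5*(2 + (4*(-5))*s) = -5*(2 - 20*s) = -10 + 100*s)
(b(-44, -183) - 1177)/(U(-128, -145) + 45371) = ((6/41 - 1/78*(-183)) - 1177)/((-10 + 100*(-145)) + 45371) = ((6/41 + 61/26) - 1177)/((-10 - 14500) + 45371) = (2657/1066 - 1177)/(-14510 + 45371) = -1252025/1066/30861 = -1252025/1066*1/30861 = -1252025/32897826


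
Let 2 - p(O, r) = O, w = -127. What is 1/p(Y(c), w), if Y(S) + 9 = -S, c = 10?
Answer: 1/21 ≈ 0.047619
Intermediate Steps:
Y(S) = -9 - S
p(O, r) = 2 - O
1/p(Y(c), w) = 1/(2 - (-9 - 1*10)) = 1/(2 - (-9 - 10)) = 1/(2 - 1*(-19)) = 1/(2 + 19) = 1/21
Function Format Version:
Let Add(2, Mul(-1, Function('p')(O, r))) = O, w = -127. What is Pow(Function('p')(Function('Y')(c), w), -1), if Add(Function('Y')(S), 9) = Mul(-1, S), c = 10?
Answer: Rational(1, 21) ≈ 0.047619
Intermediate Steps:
Function('Y')(S) = Add(-9, Mul(-1, S))
Function('p')(O, r) = Add(2, Mul(-1, O))
Pow(Function('p')(Function('Y')(c), w), -1) = Pow(Add(2, Mul(-1, Add(-9, Mul(-1, 10)))), -1) = Pow(Add(2, Mul(-1, Add(-9, -10))), -1) = Pow(Add(2, Mul(-1, -19)), -1) = Pow(Add(2, 19), -1) = Pow(21, -1) = Rational(1, 21)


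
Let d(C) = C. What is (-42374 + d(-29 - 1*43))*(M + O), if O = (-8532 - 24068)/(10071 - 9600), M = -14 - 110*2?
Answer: 6061883044/471 ≈ 1.2870e+7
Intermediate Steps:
M = -234 (M = -14 - 220 = -234)
O = -32600/471 ≈ -69.214
(-42374 + d(-29 - 1*43))*(M + O) = (-42374 + (-29 - 1*43))*(-234 - 32600/471) = (-42374 + (-29 - 43))*(-142814/471) = (-42374 - 72)*(-142814/471) = -42446*(-142814/471) = 6061883044/471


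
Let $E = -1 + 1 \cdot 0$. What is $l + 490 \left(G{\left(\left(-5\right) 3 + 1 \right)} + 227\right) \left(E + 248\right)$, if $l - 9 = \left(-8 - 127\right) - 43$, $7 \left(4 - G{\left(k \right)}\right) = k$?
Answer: $28199821$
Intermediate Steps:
$G{\left(k \right)} = 4 - \frac{k}{7}$
$E = -1$ ($E = -1 + 0 = -1$)
$l = -169$ ($l = 9 - 178 = -169$)
$l + 490 \left(G{\left(\left(-5\right) 3 + 1 \right)} + 227\right) \left(E + 248\right) = -169 + 490 \left(\left(4 - \frac{\left(-5\right) 3 + 1}{7}\right) + 227\right) \left(-1 + 248\right) = -169 + 490 \left(\left(4 - \frac{-15 + 1}{7}\right) + 227\right) 247 = -169 + 490 \left(\left(4 - -2\right) + 227\right) 247 = -169 + 490 \left(\left(4 + 2\right) + 227\right) 247 = -169 + 490 \left(6 + 227\right) 247 = -169 + 490 \cdot 233 \cdot 247 = -169 + 490 \cdot 57551 = -169 + 28199990 = 28199821$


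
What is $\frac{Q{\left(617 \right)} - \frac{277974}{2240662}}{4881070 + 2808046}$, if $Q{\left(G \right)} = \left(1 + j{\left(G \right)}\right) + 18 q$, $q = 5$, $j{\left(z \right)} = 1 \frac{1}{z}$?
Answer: $\frac{62818590009}{5315057045733332} \approx 1.1819 \cdot 10^{-5}$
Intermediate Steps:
$j{\left(z \right)} = \frac{1}{z}$
$Q{\left(G \right)} = 91 + \frac{1}{G}$ ($Q{\left(G \right)} = \left(1 + \frac{1}{G}\right) + 18 \cdot 5 = \left(1 + \frac{1}{G}\right) + 90 = 91 + \frac{1}{G}$)
$\frac{Q{\left(617 \right)} - \frac{277974}{2240662}}{4881070 + 2808046} = \frac{\left(91 + \frac{1}{617}\right) - \frac{277974}{2240662}}{4881070 + 2808046} = \frac{\left(91 + \frac{1}{617}\right) - \frac{138987}{1120331}}{7689116} = \left(\frac{56148}{617} - \frac{138987}{1120331}\right) \frac{1}{7689116} = \frac{62818590009}{691244227} \cdot \frac{1}{7689116} = \frac{62818590009}{5315057045733332}$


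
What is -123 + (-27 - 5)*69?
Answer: -2331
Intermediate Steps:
-123 + (-27 - 5)*69 = -123 - 32*69 = -123 - 2208 = -2331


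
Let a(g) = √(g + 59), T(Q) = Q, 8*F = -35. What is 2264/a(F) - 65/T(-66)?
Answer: 65/66 + 4528*√874/437 ≈ 307.31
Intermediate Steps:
F = -35/8 (F = (⅛)*(-35) = -35/8 ≈ -4.3750)
a(g) = √(59 + g)
2264/a(F) - 65/T(-66) = 2264/(√(59 - 35/8)) - 65/(-66) = 2264/(√(437/8)) - 65*(-1/66) = 2264/((√874/4)) + 65/66 = 2264*(2*√874/437) + 65/66 = 4528*√874/437 + 65/66 = 65/66 + 4528*√874/437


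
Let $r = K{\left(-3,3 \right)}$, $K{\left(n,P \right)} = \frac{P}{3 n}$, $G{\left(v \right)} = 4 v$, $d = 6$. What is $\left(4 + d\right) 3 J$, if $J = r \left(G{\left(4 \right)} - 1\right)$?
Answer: $-150$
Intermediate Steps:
$K{\left(n,P \right)} = \frac{P}{3 n}$ ($K{\left(n,P \right)} = P \frac{1}{3 n} = \frac{P}{3 n}$)
$r = - \frac{1}{3}$ ($r = \frac{1}{3} \cdot 3 \frac{1}{-3} = \frac{1}{3} \cdot 3 \left(- \frac{1}{3}\right) = - \frac{1}{3} \approx -0.33333$)
$J = -5$ ($J = - \frac{4 \cdot 4 - 1}{3} = - \frac{16 - 1}{3} = \left(- \frac{1}{3}\right) 15 = -5$)
$\left(4 + d\right) 3 J = \left(4 + 6\right) 3 \left(-5\right) = 10 \cdot 3 \left(-5\right) = 30 \left(-5\right) = -150$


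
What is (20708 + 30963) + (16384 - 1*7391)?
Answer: 60664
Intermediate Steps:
(20708 + 30963) + (16384 - 1*7391) = 51671 + (16384 - 7391) = 51671 + 8993 = 60664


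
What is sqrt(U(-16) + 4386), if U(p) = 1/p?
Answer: 5*sqrt(2807)/4 ≈ 66.226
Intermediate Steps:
sqrt(U(-16) + 4386) = sqrt(1/(-16) + 4386) = sqrt(-1/16 + 4386) = sqrt(70175/16) = 5*sqrt(2807)/4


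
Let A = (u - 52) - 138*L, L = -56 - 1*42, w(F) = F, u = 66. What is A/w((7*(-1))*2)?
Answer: -967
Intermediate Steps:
L = -98 (L = -56 - 42 = -98)
A = 13538 (A = (66 - 52) - 138*(-98) = 14 + 13524 = 13538)
A/w((7*(-1))*2) = 13538/(((7*(-1))*2)) = 13538/((-7*2)) = 13538/(-14) = 13538*(-1/14) = -967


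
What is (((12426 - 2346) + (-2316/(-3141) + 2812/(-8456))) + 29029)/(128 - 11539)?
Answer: -86563113989/25256628138 ≈ -3.4273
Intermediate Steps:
(((12426 - 2346) + (-2316/(-3141) + 2812/(-8456))) + 29029)/(128 - 11539) = ((10080 + (-2316*(-1/3141) + 2812*(-1/8456))) + 29029)/(-11411) = ((10080 + (772/1047 - 703/2114)) + 29029)*(-1/11411) = ((10080 + 895967/2213358) + 29029)*(-1/11411) = (22311544607/2213358 + 29029)*(-1/11411) = (86563113989/2213358)*(-1/11411) = -86563113989/25256628138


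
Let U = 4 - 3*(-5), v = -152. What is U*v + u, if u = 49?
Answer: -2839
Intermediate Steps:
U = 19 (U = 4 + 15 = 19)
U*v + u = 19*(-152) + 49 = -2888 + 49 = -2839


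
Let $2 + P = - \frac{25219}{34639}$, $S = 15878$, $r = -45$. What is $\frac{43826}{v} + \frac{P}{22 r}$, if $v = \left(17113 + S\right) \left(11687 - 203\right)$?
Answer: $\frac{47102093659}{16404538699395} \approx 0.0028713$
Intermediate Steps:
$v = 378868644$ ($v = \left(17113 + 15878\right) \left(11687 - 203\right) = 32991 \cdot 11484 = 378868644$)
$P = - \frac{94497}{34639}$ ($P = -2 - \frac{25219}{34639} = - \frac{94497}{34639} \approx -2.7281$)
$\frac{43826}{v} + \frac{P}{22 r} = \frac{43826}{378868644} - \frac{94497}{34639 \cdot 22 \left(-45\right)} = 43826 \cdot \frac{1}{378868644} - \frac{94497}{34639 \left(-990\right)} = \frac{21913}{189434322} - - \frac{31499}{11430870} = \frac{21913}{189434322} + \frac{31499}{11430870} = \frac{47102093659}{16404538699395}$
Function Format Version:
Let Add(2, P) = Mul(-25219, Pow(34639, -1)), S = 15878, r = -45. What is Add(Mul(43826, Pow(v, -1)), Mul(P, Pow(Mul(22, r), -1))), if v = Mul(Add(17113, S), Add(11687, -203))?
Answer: Rational(47102093659, 16404538699395) ≈ 0.0028713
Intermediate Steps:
v = 378868644 (v = Mul(Add(17113, 15878), Add(11687, -203)) = Mul(32991, 11484) = 378868644)
P = Rational(-94497, 34639) (P = Add(-2, Mul(-25219, Pow(34639, -1))) = Add(-2, Mul(-25219, Rational(1, 34639))) = Add(-2, Rational(-25219, 34639)) = Rational(-94497, 34639) ≈ -2.7281)
Add(Mul(43826, Pow(v, -1)), Mul(P, Pow(Mul(22, r), -1))) = Add(Mul(43826, Pow(378868644, -1)), Mul(Rational(-94497, 34639), Pow(Mul(22, -45), -1))) = Add(Mul(43826, Rational(1, 378868644)), Mul(Rational(-94497, 34639), Pow(-990, -1))) = Add(Rational(21913, 189434322), Mul(Rational(-94497, 34639), Rational(-1, 990))) = Add(Rational(21913, 189434322), Rational(31499, 11430870)) = Rational(47102093659, 16404538699395)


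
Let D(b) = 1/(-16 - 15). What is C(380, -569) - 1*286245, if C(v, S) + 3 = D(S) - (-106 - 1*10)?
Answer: -8870093/31 ≈ -2.8613e+5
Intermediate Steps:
D(b) = -1/31 (D(b) = 1/(-31) = -1/31)
C(v, S) = 3502/31 (C(v, S) = -3 + (-1/31 - (-106 - 1*10)) = -3 + (-1/31 - (-106 - 10)) = -3 + (-1/31 - 1*(-116)) = -3 + (-1/31 + 116) = -3 + 3595/31 = 3502/31)
C(380, -569) - 1*286245 = 3502/31 - 1*286245 = 3502/31 - 286245 = -8870093/31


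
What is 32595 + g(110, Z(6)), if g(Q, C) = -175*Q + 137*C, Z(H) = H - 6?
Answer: 13345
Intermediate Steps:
Z(H) = -6 + H
32595 + g(110, Z(6)) = 32595 + (-175*110 + 137*(-6 + 6)) = 32595 + (-19250 + 137*0) = 32595 + (-19250 + 0) = 32595 - 19250 = 13345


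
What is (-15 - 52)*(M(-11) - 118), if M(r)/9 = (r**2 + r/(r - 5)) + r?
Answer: -941417/16 ≈ -58839.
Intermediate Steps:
M(r) = 9*r + 9*r**2 + 9*r/(-5 + r) (M(r) = 9*((r**2 + r/(r - 5)) + r) = 9*((r**2 + r/(-5 + r)) + r) = 9*(r + r**2 + r/(-5 + r)) = 9*r + 9*r**2 + 9*r/(-5 + r))
(-15 - 52)*(M(-11) - 118) = (-15 - 52)*(9*(-11)*(-4 + (-11)**2 - 4*(-11))/(-5 - 11) - 118) = -67*(9*(-11)*(-4 + 121 + 44)/(-16) - 118) = -67*(9*(-11)*(-1/16)*161 - 118) = -67*(15939/16 - 118) = -67*14051/16 = -941417/16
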